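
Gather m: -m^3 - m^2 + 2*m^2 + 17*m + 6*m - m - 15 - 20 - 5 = -m^3 + m^2 + 22*m - 40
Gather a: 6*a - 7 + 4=6*a - 3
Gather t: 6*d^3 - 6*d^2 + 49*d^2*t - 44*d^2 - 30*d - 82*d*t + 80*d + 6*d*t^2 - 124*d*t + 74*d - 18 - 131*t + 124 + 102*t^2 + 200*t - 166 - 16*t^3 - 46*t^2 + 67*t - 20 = 6*d^3 - 50*d^2 + 124*d - 16*t^3 + t^2*(6*d + 56) + t*(49*d^2 - 206*d + 136) - 80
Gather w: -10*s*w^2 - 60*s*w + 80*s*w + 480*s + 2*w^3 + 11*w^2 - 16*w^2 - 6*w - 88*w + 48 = 480*s + 2*w^3 + w^2*(-10*s - 5) + w*(20*s - 94) + 48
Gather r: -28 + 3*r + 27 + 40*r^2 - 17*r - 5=40*r^2 - 14*r - 6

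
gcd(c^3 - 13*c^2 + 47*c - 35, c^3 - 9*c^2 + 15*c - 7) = c^2 - 8*c + 7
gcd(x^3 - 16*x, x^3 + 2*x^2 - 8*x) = x^2 + 4*x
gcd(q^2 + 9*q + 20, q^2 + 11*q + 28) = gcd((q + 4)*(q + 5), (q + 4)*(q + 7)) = q + 4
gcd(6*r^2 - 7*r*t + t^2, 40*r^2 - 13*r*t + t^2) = 1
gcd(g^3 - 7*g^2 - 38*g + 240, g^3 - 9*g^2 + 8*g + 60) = g - 5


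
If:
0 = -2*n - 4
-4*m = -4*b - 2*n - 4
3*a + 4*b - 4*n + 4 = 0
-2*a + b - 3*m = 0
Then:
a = 12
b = -12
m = -12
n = -2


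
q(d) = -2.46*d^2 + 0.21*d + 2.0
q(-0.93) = -0.32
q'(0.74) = -3.43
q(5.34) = -67.03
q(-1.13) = -1.38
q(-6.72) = -110.50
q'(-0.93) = 4.79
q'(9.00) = -44.07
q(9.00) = -195.37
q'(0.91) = -4.27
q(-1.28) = -2.30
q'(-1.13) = 5.77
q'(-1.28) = 6.51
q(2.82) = -16.97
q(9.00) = -195.37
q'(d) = 0.21 - 4.92*d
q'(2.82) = -13.66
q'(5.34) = -26.06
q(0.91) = 0.15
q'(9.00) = -44.07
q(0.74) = 0.81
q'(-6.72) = 33.27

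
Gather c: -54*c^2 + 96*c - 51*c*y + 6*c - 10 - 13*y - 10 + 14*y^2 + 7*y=-54*c^2 + c*(102 - 51*y) + 14*y^2 - 6*y - 20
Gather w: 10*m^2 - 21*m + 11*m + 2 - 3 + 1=10*m^2 - 10*m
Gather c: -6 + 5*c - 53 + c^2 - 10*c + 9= c^2 - 5*c - 50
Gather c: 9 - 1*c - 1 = 8 - c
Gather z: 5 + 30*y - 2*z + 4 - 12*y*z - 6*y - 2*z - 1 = 24*y + z*(-12*y - 4) + 8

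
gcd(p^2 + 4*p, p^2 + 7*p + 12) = p + 4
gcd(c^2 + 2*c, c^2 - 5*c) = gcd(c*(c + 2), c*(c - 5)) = c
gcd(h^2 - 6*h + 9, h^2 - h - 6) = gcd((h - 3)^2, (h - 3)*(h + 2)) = h - 3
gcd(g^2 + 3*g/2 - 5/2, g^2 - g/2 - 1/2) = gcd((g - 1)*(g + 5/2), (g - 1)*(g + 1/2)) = g - 1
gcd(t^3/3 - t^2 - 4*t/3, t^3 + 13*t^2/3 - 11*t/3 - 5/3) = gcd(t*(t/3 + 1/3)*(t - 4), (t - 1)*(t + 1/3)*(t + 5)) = 1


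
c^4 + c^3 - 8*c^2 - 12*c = c*(c - 3)*(c + 2)^2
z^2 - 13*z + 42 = (z - 7)*(z - 6)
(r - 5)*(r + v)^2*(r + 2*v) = r^4 + 4*r^3*v - 5*r^3 + 5*r^2*v^2 - 20*r^2*v + 2*r*v^3 - 25*r*v^2 - 10*v^3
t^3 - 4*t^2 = t^2*(t - 4)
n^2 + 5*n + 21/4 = (n + 3/2)*(n + 7/2)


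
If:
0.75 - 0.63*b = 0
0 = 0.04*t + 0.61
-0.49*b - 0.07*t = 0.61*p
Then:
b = 1.19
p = 0.79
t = -15.25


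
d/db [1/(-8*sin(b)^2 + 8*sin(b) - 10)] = 2*(sin(2*b) - cos(b))/(-4*sin(b) - 2*cos(2*b) + 7)^2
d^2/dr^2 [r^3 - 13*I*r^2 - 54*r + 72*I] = 6*r - 26*I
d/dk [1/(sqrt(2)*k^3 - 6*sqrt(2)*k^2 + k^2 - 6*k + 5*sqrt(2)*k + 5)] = (-3*sqrt(2)*k^2 - 2*k + 12*sqrt(2)*k - 5*sqrt(2) + 6)/(sqrt(2)*k^3 - 6*sqrt(2)*k^2 + k^2 - 6*k + 5*sqrt(2)*k + 5)^2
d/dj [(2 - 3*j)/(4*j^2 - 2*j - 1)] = (12*j^2 - 16*j + 7)/(16*j^4 - 16*j^3 - 4*j^2 + 4*j + 1)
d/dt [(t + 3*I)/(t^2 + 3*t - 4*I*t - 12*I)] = (t^2 + 3*t - 4*I*t - (t + 3*I)*(2*t + 3 - 4*I) - 12*I)/(t^2 + 3*t - 4*I*t - 12*I)^2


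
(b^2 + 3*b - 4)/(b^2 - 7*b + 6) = (b + 4)/(b - 6)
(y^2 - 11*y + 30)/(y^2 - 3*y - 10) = (y - 6)/(y + 2)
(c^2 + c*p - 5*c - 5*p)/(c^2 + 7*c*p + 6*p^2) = (c - 5)/(c + 6*p)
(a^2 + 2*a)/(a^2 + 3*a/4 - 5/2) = 4*a/(4*a - 5)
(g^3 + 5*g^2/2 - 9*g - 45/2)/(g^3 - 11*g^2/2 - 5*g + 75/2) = (g + 3)/(g - 5)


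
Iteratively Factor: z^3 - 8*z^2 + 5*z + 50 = (z - 5)*(z^2 - 3*z - 10) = (z - 5)^2*(z + 2)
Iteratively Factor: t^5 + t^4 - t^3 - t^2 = (t - 1)*(t^4 + 2*t^3 + t^2) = (t - 1)*(t + 1)*(t^3 + t^2) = t*(t - 1)*(t + 1)*(t^2 + t) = t^2*(t - 1)*(t + 1)*(t + 1)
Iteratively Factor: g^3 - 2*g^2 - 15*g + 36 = (g + 4)*(g^2 - 6*g + 9) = (g - 3)*(g + 4)*(g - 3)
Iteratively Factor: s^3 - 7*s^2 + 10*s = (s)*(s^2 - 7*s + 10) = s*(s - 2)*(s - 5)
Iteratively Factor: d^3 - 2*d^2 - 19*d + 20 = (d - 1)*(d^2 - d - 20) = (d - 5)*(d - 1)*(d + 4)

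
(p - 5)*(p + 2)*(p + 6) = p^3 + 3*p^2 - 28*p - 60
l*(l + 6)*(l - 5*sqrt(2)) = l^3 - 5*sqrt(2)*l^2 + 6*l^2 - 30*sqrt(2)*l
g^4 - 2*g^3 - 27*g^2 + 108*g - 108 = (g - 3)^2*(g - 2)*(g + 6)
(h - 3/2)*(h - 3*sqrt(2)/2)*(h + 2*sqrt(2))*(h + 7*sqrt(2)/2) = h^4 - 3*h^3/2 + 4*sqrt(2)*h^3 - 6*sqrt(2)*h^2 - 5*h^2/2 - 21*sqrt(2)*h + 15*h/4 + 63*sqrt(2)/2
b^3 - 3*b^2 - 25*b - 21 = (b - 7)*(b + 1)*(b + 3)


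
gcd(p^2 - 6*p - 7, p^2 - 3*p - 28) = p - 7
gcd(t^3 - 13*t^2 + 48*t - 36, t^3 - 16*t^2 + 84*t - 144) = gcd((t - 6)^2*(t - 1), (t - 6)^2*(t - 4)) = t^2 - 12*t + 36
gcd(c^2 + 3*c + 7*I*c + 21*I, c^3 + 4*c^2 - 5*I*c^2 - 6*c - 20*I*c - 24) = 1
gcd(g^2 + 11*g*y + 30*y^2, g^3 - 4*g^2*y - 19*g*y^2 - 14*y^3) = 1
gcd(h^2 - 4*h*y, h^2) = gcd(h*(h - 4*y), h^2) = h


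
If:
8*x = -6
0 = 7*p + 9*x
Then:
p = 27/28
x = -3/4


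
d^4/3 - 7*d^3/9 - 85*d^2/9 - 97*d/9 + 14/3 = (d/3 + 1)*(d - 7)*(d - 1/3)*(d + 2)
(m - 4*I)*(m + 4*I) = m^2 + 16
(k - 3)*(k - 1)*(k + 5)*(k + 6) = k^4 + 7*k^3 - 11*k^2 - 87*k + 90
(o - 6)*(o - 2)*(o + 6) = o^3 - 2*o^2 - 36*o + 72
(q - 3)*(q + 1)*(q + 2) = q^3 - 7*q - 6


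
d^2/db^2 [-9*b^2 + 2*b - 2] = -18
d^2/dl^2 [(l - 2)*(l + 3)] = 2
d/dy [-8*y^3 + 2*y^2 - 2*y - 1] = -24*y^2 + 4*y - 2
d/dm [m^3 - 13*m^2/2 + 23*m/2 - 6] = 3*m^2 - 13*m + 23/2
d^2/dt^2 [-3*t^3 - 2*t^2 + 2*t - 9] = -18*t - 4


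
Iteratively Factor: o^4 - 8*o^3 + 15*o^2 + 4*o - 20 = (o + 1)*(o^3 - 9*o^2 + 24*o - 20) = (o - 2)*(o + 1)*(o^2 - 7*o + 10) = (o - 5)*(o - 2)*(o + 1)*(o - 2)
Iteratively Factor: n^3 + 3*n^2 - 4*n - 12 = (n + 3)*(n^2 - 4) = (n - 2)*(n + 3)*(n + 2)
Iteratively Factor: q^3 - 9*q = (q)*(q^2 - 9) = q*(q - 3)*(q + 3)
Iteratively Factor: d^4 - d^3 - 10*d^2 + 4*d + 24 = (d - 2)*(d^3 + d^2 - 8*d - 12) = (d - 3)*(d - 2)*(d^2 + 4*d + 4) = (d - 3)*(d - 2)*(d + 2)*(d + 2)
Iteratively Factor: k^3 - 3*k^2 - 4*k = (k - 4)*(k^2 + k) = (k - 4)*(k + 1)*(k)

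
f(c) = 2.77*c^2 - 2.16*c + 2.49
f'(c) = 5.54*c - 2.16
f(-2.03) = 18.29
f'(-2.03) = -13.41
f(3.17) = 23.48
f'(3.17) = 15.40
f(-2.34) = 22.71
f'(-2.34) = -15.12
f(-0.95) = 7.04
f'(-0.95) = -7.42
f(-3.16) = 36.98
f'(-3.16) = -19.67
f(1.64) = 6.40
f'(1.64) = 6.93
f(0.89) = 2.76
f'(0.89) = 2.77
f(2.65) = 16.22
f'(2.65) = 12.52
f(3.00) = 20.94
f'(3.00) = 14.46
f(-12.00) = 427.29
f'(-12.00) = -68.64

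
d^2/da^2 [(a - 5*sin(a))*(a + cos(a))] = 5*a*sin(a) - a*cos(a) - 2*sin(a) + 10*sin(2*a) - 10*cos(a) + 2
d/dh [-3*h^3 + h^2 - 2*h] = -9*h^2 + 2*h - 2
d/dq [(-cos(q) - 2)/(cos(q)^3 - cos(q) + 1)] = -(3*cos(q)/2 + 3*cos(2*q) + cos(3*q)/2)*sin(q)/(sin(q)^2*cos(q) - 1)^2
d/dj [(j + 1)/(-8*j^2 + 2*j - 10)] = (-4*j^2 + j + (j + 1)*(8*j - 1) - 5)/(2*(4*j^2 - j + 5)^2)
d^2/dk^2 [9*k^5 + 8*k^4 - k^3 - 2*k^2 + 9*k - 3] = 180*k^3 + 96*k^2 - 6*k - 4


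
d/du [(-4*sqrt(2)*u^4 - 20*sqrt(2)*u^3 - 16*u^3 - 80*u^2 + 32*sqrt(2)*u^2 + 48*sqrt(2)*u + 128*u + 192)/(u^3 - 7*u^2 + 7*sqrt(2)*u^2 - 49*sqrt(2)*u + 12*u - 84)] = 4*(-sqrt(2)*u^6 - 28*u^5 + 14*sqrt(2)*u^5 - 37*sqrt(2)*u^4 + 272*u^4 + 820*u^3 + 584*sqrt(2)*u^3 - 104*u^2 + 2196*sqrt(2)*u^2 - 2016*sqrt(2)*u + 4032*u - 3264 + 1344*sqrt(2))/(u^6 - 14*u^5 + 14*sqrt(2)*u^5 - 196*sqrt(2)*u^4 + 171*u^4 - 1708*u^3 + 854*sqrt(2)*u^3 - 2352*sqrt(2)*u^2 + 6122*u^2 - 2016*u + 8232*sqrt(2)*u + 7056)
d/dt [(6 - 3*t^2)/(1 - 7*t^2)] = 78*t/(7*t^2 - 1)^2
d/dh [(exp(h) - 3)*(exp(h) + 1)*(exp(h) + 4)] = (3*exp(2*h) + 4*exp(h) - 11)*exp(h)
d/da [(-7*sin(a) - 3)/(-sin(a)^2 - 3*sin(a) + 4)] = (-6*sin(a) + 7*cos(a)^2 - 44)*cos(a)/((sin(a) - 1)^2*(sin(a) + 4)^2)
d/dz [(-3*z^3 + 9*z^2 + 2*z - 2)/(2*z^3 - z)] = (-18*z^4 - 2*z^3 + 3*z^2 - 2)/(4*z^6 - 4*z^4 + z^2)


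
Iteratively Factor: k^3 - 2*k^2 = (k - 2)*(k^2) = k*(k - 2)*(k)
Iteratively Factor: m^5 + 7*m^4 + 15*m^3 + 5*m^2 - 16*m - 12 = (m + 2)*(m^4 + 5*m^3 + 5*m^2 - 5*m - 6) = (m + 2)*(m + 3)*(m^3 + 2*m^2 - m - 2) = (m + 1)*(m + 2)*(m + 3)*(m^2 + m - 2) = (m - 1)*(m + 1)*(m + 2)*(m + 3)*(m + 2)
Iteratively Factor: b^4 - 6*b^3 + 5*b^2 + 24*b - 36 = (b + 2)*(b^3 - 8*b^2 + 21*b - 18) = (b - 3)*(b + 2)*(b^2 - 5*b + 6) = (b - 3)*(b - 2)*(b + 2)*(b - 3)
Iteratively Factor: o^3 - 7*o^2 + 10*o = (o - 5)*(o^2 - 2*o) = o*(o - 5)*(o - 2)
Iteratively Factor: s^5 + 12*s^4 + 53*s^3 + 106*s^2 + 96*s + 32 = (s + 1)*(s^4 + 11*s^3 + 42*s^2 + 64*s + 32) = (s + 1)^2*(s^3 + 10*s^2 + 32*s + 32) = (s + 1)^2*(s + 2)*(s^2 + 8*s + 16) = (s + 1)^2*(s + 2)*(s + 4)*(s + 4)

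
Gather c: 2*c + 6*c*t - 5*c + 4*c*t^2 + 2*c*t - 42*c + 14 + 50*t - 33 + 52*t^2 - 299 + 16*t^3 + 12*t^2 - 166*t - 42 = c*(4*t^2 + 8*t - 45) + 16*t^3 + 64*t^2 - 116*t - 360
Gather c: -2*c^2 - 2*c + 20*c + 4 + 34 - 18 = -2*c^2 + 18*c + 20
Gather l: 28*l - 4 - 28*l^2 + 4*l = -28*l^2 + 32*l - 4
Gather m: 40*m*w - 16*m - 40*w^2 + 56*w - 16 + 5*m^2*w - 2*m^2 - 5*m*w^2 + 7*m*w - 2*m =m^2*(5*w - 2) + m*(-5*w^2 + 47*w - 18) - 40*w^2 + 56*w - 16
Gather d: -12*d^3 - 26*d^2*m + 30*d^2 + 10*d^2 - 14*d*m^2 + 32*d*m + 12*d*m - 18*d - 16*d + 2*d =-12*d^3 + d^2*(40 - 26*m) + d*(-14*m^2 + 44*m - 32)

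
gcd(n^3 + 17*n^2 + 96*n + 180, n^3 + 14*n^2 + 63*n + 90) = n^2 + 11*n + 30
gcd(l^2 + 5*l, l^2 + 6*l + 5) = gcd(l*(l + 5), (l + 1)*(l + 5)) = l + 5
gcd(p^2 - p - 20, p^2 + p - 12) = p + 4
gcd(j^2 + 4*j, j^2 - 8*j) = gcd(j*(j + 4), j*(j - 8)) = j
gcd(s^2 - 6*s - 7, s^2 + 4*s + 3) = s + 1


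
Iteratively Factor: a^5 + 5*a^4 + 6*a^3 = (a + 3)*(a^4 + 2*a^3) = (a + 2)*(a + 3)*(a^3) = a*(a + 2)*(a + 3)*(a^2) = a^2*(a + 2)*(a + 3)*(a)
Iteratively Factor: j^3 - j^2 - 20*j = (j - 5)*(j^2 + 4*j) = j*(j - 5)*(j + 4)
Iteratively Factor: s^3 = (s)*(s^2) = s^2*(s)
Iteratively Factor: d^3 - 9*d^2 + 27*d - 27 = (d - 3)*(d^2 - 6*d + 9) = (d - 3)^2*(d - 3)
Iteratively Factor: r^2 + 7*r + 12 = (r + 3)*(r + 4)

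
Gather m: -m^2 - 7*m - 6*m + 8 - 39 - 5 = -m^2 - 13*m - 36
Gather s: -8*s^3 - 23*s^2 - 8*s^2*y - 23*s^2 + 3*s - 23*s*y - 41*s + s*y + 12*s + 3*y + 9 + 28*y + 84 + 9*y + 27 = -8*s^3 + s^2*(-8*y - 46) + s*(-22*y - 26) + 40*y + 120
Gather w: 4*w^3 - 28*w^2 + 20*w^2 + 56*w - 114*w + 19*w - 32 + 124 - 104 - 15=4*w^3 - 8*w^2 - 39*w - 27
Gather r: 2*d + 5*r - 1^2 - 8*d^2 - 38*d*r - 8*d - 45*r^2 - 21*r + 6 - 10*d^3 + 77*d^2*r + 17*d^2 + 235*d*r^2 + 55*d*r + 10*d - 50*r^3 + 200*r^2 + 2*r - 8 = -10*d^3 + 9*d^2 + 4*d - 50*r^3 + r^2*(235*d + 155) + r*(77*d^2 + 17*d - 14) - 3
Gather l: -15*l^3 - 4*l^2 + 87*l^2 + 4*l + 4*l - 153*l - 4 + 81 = -15*l^3 + 83*l^2 - 145*l + 77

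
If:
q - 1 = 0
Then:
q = 1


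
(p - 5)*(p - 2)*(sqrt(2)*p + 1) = sqrt(2)*p^3 - 7*sqrt(2)*p^2 + p^2 - 7*p + 10*sqrt(2)*p + 10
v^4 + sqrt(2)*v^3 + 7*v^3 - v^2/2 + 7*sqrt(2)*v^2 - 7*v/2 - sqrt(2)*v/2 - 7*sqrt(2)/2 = (v + 7)*(v - sqrt(2)/2)*(v + sqrt(2)/2)*(v + sqrt(2))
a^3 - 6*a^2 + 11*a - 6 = (a - 3)*(a - 2)*(a - 1)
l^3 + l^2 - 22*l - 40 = (l - 5)*(l + 2)*(l + 4)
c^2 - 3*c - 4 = (c - 4)*(c + 1)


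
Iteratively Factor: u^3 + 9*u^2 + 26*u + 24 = (u + 4)*(u^2 + 5*u + 6) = (u + 2)*(u + 4)*(u + 3)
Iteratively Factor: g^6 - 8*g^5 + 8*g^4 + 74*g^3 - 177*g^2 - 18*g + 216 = (g + 3)*(g^5 - 11*g^4 + 41*g^3 - 49*g^2 - 30*g + 72) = (g - 4)*(g + 3)*(g^4 - 7*g^3 + 13*g^2 + 3*g - 18) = (g - 4)*(g - 3)*(g + 3)*(g^3 - 4*g^2 + g + 6) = (g - 4)*(g - 3)*(g - 2)*(g + 3)*(g^2 - 2*g - 3) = (g - 4)*(g - 3)*(g - 2)*(g + 1)*(g + 3)*(g - 3)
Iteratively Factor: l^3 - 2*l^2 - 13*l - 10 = (l - 5)*(l^2 + 3*l + 2) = (l - 5)*(l + 1)*(l + 2)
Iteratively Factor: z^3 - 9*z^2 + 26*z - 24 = (z - 4)*(z^2 - 5*z + 6) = (z - 4)*(z - 3)*(z - 2)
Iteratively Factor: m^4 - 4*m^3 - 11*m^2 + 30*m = (m)*(m^3 - 4*m^2 - 11*m + 30) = m*(m + 3)*(m^2 - 7*m + 10) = m*(m - 5)*(m + 3)*(m - 2)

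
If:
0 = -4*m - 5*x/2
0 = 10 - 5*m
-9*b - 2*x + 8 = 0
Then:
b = 8/5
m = 2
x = -16/5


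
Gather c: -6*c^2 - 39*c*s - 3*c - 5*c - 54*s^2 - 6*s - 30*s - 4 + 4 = -6*c^2 + c*(-39*s - 8) - 54*s^2 - 36*s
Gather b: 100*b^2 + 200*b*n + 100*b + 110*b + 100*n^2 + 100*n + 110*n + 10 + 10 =100*b^2 + b*(200*n + 210) + 100*n^2 + 210*n + 20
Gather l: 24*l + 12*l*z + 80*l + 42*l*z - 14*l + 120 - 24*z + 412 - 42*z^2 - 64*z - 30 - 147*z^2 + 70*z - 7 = l*(54*z + 90) - 189*z^2 - 18*z + 495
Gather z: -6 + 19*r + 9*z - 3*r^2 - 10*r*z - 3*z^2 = -3*r^2 + 19*r - 3*z^2 + z*(9 - 10*r) - 6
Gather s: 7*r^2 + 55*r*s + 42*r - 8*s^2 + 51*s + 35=7*r^2 + 42*r - 8*s^2 + s*(55*r + 51) + 35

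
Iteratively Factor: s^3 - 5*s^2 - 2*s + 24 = (s - 4)*(s^2 - s - 6) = (s - 4)*(s + 2)*(s - 3)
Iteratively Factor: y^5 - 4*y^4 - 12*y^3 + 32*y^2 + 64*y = (y - 4)*(y^4 - 12*y^2 - 16*y) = (y - 4)*(y + 2)*(y^3 - 2*y^2 - 8*y) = y*(y - 4)*(y + 2)*(y^2 - 2*y - 8) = y*(y - 4)*(y + 2)^2*(y - 4)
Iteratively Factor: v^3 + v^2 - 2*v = (v)*(v^2 + v - 2) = v*(v + 2)*(v - 1)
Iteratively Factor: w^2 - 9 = (w - 3)*(w + 3)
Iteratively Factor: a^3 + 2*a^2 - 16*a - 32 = (a - 4)*(a^2 + 6*a + 8) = (a - 4)*(a + 4)*(a + 2)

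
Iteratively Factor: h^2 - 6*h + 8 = (h - 4)*(h - 2)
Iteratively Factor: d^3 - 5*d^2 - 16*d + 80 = (d - 5)*(d^2 - 16) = (d - 5)*(d - 4)*(d + 4)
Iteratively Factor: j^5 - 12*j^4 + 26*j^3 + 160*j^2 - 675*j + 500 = (j - 5)*(j^4 - 7*j^3 - 9*j^2 + 115*j - 100) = (j - 5)*(j - 1)*(j^3 - 6*j^2 - 15*j + 100) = (j - 5)*(j - 1)*(j + 4)*(j^2 - 10*j + 25) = (j - 5)^2*(j - 1)*(j + 4)*(j - 5)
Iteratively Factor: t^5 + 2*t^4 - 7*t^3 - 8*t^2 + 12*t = (t + 2)*(t^4 - 7*t^2 + 6*t) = (t - 1)*(t + 2)*(t^3 + t^2 - 6*t) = (t - 2)*(t - 1)*(t + 2)*(t^2 + 3*t) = t*(t - 2)*(t - 1)*(t + 2)*(t + 3)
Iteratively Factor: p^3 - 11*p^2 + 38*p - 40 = (p - 4)*(p^2 - 7*p + 10) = (p - 4)*(p - 2)*(p - 5)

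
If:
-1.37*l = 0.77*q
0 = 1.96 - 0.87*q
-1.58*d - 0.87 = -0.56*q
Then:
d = 0.25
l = -1.27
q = 2.25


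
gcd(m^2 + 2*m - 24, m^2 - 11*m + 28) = m - 4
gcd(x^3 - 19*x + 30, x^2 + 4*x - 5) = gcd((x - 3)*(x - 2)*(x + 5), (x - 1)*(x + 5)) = x + 5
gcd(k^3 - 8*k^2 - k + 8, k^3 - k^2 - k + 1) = k^2 - 1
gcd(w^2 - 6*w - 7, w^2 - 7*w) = w - 7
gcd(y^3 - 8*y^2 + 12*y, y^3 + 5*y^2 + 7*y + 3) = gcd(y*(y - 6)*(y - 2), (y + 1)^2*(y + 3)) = 1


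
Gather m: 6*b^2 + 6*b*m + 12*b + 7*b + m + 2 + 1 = 6*b^2 + 19*b + m*(6*b + 1) + 3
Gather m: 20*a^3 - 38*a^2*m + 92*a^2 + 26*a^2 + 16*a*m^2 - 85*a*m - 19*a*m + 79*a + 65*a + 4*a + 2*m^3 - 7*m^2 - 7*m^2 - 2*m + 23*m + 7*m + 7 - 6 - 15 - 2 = 20*a^3 + 118*a^2 + 148*a + 2*m^3 + m^2*(16*a - 14) + m*(-38*a^2 - 104*a + 28) - 16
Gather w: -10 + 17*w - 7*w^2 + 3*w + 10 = -7*w^2 + 20*w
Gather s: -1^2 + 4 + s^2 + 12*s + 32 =s^2 + 12*s + 35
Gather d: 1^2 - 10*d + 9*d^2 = 9*d^2 - 10*d + 1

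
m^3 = m^3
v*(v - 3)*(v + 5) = v^3 + 2*v^2 - 15*v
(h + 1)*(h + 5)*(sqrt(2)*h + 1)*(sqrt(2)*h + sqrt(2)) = 2*h^4 + sqrt(2)*h^3 + 14*h^3 + 7*sqrt(2)*h^2 + 22*h^2 + 10*h + 11*sqrt(2)*h + 5*sqrt(2)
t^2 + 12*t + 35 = (t + 5)*(t + 7)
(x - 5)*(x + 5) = x^2 - 25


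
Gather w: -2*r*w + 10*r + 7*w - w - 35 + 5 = 10*r + w*(6 - 2*r) - 30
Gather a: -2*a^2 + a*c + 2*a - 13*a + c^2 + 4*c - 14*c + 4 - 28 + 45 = -2*a^2 + a*(c - 11) + c^2 - 10*c + 21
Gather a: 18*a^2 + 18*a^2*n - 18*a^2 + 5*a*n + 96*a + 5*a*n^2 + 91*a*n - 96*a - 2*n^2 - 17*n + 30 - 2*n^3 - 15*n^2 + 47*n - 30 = 18*a^2*n + a*(5*n^2 + 96*n) - 2*n^3 - 17*n^2 + 30*n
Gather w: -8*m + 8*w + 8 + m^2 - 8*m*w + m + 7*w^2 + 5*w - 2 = m^2 - 7*m + 7*w^2 + w*(13 - 8*m) + 6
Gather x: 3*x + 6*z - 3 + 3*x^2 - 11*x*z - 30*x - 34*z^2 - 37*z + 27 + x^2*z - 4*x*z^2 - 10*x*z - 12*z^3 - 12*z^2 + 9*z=x^2*(z + 3) + x*(-4*z^2 - 21*z - 27) - 12*z^3 - 46*z^2 - 22*z + 24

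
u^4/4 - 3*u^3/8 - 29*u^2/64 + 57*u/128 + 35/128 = (u/4 + 1/4)*(u - 7/4)*(u - 5/4)*(u + 1/2)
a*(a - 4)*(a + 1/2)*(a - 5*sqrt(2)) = a^4 - 5*sqrt(2)*a^3 - 7*a^3/2 - 2*a^2 + 35*sqrt(2)*a^2/2 + 10*sqrt(2)*a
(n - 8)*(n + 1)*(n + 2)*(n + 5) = n^4 - 47*n^2 - 126*n - 80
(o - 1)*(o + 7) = o^2 + 6*o - 7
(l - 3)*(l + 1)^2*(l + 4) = l^4 + 3*l^3 - 9*l^2 - 23*l - 12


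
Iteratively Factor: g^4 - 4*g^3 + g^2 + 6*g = (g)*(g^3 - 4*g^2 + g + 6) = g*(g - 2)*(g^2 - 2*g - 3) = g*(g - 3)*(g - 2)*(g + 1)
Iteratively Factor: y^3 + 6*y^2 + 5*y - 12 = (y + 4)*(y^2 + 2*y - 3) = (y - 1)*(y + 4)*(y + 3)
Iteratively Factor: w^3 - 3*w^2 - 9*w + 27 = (w + 3)*(w^2 - 6*w + 9) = (w - 3)*(w + 3)*(w - 3)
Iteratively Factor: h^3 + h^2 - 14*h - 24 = (h + 2)*(h^2 - h - 12) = (h - 4)*(h + 2)*(h + 3)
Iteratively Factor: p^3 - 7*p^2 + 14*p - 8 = (p - 1)*(p^2 - 6*p + 8) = (p - 2)*(p - 1)*(p - 4)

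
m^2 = m^2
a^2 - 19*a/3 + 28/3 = (a - 4)*(a - 7/3)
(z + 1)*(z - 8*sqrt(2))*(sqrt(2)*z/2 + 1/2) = sqrt(2)*z^3/2 - 15*z^2/2 + sqrt(2)*z^2/2 - 15*z/2 - 4*sqrt(2)*z - 4*sqrt(2)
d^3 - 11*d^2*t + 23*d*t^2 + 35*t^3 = (d - 7*t)*(d - 5*t)*(d + t)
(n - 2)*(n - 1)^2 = n^3 - 4*n^2 + 5*n - 2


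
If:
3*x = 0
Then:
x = 0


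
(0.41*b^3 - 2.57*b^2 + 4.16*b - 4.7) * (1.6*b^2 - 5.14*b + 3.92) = 0.656*b^5 - 6.2194*b^4 + 21.473*b^3 - 38.9768*b^2 + 40.4652*b - 18.424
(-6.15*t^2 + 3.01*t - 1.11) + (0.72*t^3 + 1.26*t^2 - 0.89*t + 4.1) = 0.72*t^3 - 4.89*t^2 + 2.12*t + 2.99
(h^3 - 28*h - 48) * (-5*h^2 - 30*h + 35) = -5*h^5 - 30*h^4 + 175*h^3 + 1080*h^2 + 460*h - 1680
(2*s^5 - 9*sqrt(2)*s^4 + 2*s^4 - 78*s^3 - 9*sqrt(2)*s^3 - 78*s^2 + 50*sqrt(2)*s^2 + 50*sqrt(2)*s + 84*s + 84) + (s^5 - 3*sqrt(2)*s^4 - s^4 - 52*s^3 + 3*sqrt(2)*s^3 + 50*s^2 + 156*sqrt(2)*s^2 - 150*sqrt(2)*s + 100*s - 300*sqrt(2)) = 3*s^5 - 12*sqrt(2)*s^4 + s^4 - 130*s^3 - 6*sqrt(2)*s^3 - 28*s^2 + 206*sqrt(2)*s^2 - 100*sqrt(2)*s + 184*s - 300*sqrt(2) + 84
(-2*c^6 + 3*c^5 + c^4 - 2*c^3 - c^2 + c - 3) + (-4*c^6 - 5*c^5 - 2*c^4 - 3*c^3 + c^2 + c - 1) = -6*c^6 - 2*c^5 - c^4 - 5*c^3 + 2*c - 4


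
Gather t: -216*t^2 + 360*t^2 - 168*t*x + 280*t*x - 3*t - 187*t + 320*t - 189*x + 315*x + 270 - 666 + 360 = 144*t^2 + t*(112*x + 130) + 126*x - 36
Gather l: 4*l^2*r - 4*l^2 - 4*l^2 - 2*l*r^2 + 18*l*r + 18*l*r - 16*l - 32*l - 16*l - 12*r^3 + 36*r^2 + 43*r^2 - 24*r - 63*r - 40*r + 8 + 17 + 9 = l^2*(4*r - 8) + l*(-2*r^2 + 36*r - 64) - 12*r^3 + 79*r^2 - 127*r + 34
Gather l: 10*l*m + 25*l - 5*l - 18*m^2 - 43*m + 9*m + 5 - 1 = l*(10*m + 20) - 18*m^2 - 34*m + 4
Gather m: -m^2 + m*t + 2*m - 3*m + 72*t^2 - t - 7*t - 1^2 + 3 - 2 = -m^2 + m*(t - 1) + 72*t^2 - 8*t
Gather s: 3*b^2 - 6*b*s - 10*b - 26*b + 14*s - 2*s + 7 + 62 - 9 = 3*b^2 - 36*b + s*(12 - 6*b) + 60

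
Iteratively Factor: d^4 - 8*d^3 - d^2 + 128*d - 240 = (d + 4)*(d^3 - 12*d^2 + 47*d - 60) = (d - 3)*(d + 4)*(d^2 - 9*d + 20) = (d - 5)*(d - 3)*(d + 4)*(d - 4)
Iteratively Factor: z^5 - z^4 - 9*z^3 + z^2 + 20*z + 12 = (z + 1)*(z^4 - 2*z^3 - 7*z^2 + 8*z + 12) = (z + 1)^2*(z^3 - 3*z^2 - 4*z + 12) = (z + 1)^2*(z + 2)*(z^2 - 5*z + 6) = (z - 2)*(z + 1)^2*(z + 2)*(z - 3)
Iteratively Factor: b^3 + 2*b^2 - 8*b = (b + 4)*(b^2 - 2*b) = (b - 2)*(b + 4)*(b)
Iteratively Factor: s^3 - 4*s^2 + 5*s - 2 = (s - 2)*(s^2 - 2*s + 1) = (s - 2)*(s - 1)*(s - 1)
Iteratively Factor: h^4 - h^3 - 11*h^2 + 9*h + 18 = (h + 1)*(h^3 - 2*h^2 - 9*h + 18) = (h - 2)*(h + 1)*(h^2 - 9) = (h - 2)*(h + 1)*(h + 3)*(h - 3)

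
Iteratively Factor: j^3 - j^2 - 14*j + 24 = (j - 2)*(j^2 + j - 12) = (j - 2)*(j + 4)*(j - 3)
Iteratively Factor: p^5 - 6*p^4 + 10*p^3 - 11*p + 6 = (p - 3)*(p^4 - 3*p^3 + p^2 + 3*p - 2) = (p - 3)*(p - 1)*(p^3 - 2*p^2 - p + 2) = (p - 3)*(p - 1)^2*(p^2 - p - 2) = (p - 3)*(p - 2)*(p - 1)^2*(p + 1)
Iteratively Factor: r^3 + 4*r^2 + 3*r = (r + 3)*(r^2 + r) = (r + 1)*(r + 3)*(r)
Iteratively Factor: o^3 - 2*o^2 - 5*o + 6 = (o + 2)*(o^2 - 4*o + 3) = (o - 3)*(o + 2)*(o - 1)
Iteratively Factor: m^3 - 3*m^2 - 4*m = (m - 4)*(m^2 + m) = (m - 4)*(m + 1)*(m)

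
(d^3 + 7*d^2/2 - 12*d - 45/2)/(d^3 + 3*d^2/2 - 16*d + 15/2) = (2*d + 3)/(2*d - 1)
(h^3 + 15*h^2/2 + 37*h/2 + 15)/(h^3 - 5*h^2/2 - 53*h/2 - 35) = (h + 3)/(h - 7)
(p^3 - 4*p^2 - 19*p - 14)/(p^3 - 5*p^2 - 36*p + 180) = (p^3 - 4*p^2 - 19*p - 14)/(p^3 - 5*p^2 - 36*p + 180)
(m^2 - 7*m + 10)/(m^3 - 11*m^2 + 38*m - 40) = 1/(m - 4)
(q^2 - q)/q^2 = (q - 1)/q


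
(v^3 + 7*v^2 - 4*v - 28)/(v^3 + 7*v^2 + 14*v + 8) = (v^2 + 5*v - 14)/(v^2 + 5*v + 4)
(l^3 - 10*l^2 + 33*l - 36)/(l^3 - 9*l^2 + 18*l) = (l^2 - 7*l + 12)/(l*(l - 6))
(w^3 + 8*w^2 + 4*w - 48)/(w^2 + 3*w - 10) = (w^2 + 10*w + 24)/(w + 5)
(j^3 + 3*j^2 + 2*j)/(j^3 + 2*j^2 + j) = (j + 2)/(j + 1)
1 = 1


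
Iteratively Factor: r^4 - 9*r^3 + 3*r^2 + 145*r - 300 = (r - 5)*(r^3 - 4*r^2 - 17*r + 60) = (r - 5)^2*(r^2 + r - 12) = (r - 5)^2*(r + 4)*(r - 3)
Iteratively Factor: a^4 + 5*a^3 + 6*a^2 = (a + 2)*(a^3 + 3*a^2) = (a + 2)*(a + 3)*(a^2) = a*(a + 2)*(a + 3)*(a)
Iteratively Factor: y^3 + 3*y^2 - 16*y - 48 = (y + 4)*(y^2 - y - 12) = (y + 3)*(y + 4)*(y - 4)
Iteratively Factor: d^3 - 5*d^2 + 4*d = (d)*(d^2 - 5*d + 4) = d*(d - 4)*(d - 1)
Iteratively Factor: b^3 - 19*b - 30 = (b + 3)*(b^2 - 3*b - 10) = (b - 5)*(b + 3)*(b + 2)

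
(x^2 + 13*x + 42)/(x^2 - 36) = (x + 7)/(x - 6)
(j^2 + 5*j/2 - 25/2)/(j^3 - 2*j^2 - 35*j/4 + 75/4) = 2*(j + 5)/(2*j^2 + j - 15)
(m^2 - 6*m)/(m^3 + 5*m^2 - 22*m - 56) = m*(m - 6)/(m^3 + 5*m^2 - 22*m - 56)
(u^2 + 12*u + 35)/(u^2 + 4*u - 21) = (u + 5)/(u - 3)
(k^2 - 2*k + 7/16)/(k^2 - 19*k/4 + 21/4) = (k - 1/4)/(k - 3)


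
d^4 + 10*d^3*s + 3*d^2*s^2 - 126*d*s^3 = d*(d - 3*s)*(d + 6*s)*(d + 7*s)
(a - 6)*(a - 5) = a^2 - 11*a + 30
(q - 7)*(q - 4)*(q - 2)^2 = q^4 - 15*q^3 + 76*q^2 - 156*q + 112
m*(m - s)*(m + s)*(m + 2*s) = m^4 + 2*m^3*s - m^2*s^2 - 2*m*s^3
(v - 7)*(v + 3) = v^2 - 4*v - 21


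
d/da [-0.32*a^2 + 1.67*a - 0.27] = 1.67 - 0.64*a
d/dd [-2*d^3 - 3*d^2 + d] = -6*d^2 - 6*d + 1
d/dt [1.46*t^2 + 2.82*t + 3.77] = 2.92*t + 2.82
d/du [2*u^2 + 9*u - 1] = 4*u + 9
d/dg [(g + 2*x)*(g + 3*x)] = 2*g + 5*x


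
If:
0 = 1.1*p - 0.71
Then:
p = 0.65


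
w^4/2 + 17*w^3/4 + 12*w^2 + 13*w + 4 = (w/2 + 1)*(w + 1/2)*(w + 2)*(w + 4)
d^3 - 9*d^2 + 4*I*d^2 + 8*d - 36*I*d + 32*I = (d - 8)*(d - 1)*(d + 4*I)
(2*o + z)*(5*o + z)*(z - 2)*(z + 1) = 10*o^2*z^2 - 10*o^2*z - 20*o^2 + 7*o*z^3 - 7*o*z^2 - 14*o*z + z^4 - z^3 - 2*z^2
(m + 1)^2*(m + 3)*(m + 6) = m^4 + 11*m^3 + 37*m^2 + 45*m + 18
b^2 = b^2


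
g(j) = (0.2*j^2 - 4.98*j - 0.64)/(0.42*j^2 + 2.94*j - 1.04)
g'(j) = (-0.84*j - 2.94)*(0.2*j^2 - 4.98*j - 0.64)/(0.42*j^2 + 2.94*j - 1.04)^2 + (0.4*j - 4.98)/(0.42*j^2 + 2.94*j - 1.04) = (2.6796*j^2 + 0.121599999999999*j + 7.0608)/(0.1764*j^4 + 2.4696*j^3 + 7.77*j^2 - 6.1152*j + 1.0816)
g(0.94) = -2.46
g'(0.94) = 2.17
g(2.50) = -1.33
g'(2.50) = 0.30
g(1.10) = -2.17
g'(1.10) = 1.43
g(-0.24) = -0.33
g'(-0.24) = 2.43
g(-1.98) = -1.92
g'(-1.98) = 0.64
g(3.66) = -1.05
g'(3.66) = 0.18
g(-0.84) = -1.15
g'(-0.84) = 0.86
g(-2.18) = -2.05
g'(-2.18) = 0.66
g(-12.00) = 3.64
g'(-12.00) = 0.67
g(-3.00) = -2.65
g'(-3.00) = 0.83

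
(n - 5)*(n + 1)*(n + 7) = n^3 + 3*n^2 - 33*n - 35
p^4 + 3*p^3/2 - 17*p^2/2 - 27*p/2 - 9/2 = (p - 3)*(p + 1/2)*(p + 1)*(p + 3)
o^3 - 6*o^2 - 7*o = o*(o - 7)*(o + 1)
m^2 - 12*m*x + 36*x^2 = (m - 6*x)^2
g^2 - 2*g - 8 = (g - 4)*(g + 2)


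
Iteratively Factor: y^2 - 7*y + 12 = (y - 4)*(y - 3)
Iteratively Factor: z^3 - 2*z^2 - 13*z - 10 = (z + 2)*(z^2 - 4*z - 5) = (z + 1)*(z + 2)*(z - 5)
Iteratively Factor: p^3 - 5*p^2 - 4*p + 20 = (p - 2)*(p^2 - 3*p - 10) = (p - 2)*(p + 2)*(p - 5)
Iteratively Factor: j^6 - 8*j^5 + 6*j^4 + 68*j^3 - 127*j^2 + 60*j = (j - 4)*(j^5 - 4*j^4 - 10*j^3 + 28*j^2 - 15*j) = (j - 4)*(j - 1)*(j^4 - 3*j^3 - 13*j^2 + 15*j) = (j - 5)*(j - 4)*(j - 1)*(j^3 + 2*j^2 - 3*j) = (j - 5)*(j - 4)*(j - 1)*(j + 3)*(j^2 - j) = (j - 5)*(j - 4)*(j - 1)^2*(j + 3)*(j)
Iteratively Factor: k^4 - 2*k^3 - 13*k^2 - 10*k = (k + 2)*(k^3 - 4*k^2 - 5*k) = (k - 5)*(k + 2)*(k^2 + k) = (k - 5)*(k + 1)*(k + 2)*(k)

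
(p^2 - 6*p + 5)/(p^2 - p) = (p - 5)/p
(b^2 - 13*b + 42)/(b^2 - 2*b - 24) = (b - 7)/(b + 4)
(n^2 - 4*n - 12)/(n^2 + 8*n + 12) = (n - 6)/(n + 6)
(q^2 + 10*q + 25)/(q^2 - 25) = (q + 5)/(q - 5)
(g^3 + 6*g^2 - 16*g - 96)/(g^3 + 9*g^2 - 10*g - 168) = (g + 4)/(g + 7)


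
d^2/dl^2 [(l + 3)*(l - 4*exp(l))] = -4*l*exp(l) - 20*exp(l) + 2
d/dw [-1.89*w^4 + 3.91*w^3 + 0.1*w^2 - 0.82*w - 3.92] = -7.56*w^3 + 11.73*w^2 + 0.2*w - 0.82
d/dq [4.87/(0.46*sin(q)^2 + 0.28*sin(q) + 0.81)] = -(4.4804*sin(q) + 1.3636)*cos(q)/(0.46*sin(q)^2 + 0.28*sin(q) + 0.81)^2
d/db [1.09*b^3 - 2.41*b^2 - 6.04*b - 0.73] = 3.27*b^2 - 4.82*b - 6.04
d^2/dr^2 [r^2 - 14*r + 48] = 2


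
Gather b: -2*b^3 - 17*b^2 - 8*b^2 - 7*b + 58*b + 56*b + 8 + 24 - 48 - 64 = -2*b^3 - 25*b^2 + 107*b - 80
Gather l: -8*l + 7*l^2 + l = 7*l^2 - 7*l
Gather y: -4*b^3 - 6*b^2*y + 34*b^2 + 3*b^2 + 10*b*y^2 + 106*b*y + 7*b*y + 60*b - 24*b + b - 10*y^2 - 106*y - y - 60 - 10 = -4*b^3 + 37*b^2 + 37*b + y^2*(10*b - 10) + y*(-6*b^2 + 113*b - 107) - 70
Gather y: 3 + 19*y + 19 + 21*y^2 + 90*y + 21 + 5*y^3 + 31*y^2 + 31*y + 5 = 5*y^3 + 52*y^2 + 140*y + 48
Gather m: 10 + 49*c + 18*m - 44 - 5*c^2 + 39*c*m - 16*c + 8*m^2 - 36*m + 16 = -5*c^2 + 33*c + 8*m^2 + m*(39*c - 18) - 18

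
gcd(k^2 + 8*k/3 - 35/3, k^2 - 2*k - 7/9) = k - 7/3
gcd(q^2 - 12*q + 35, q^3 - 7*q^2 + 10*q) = q - 5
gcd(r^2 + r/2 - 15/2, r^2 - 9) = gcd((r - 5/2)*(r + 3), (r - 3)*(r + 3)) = r + 3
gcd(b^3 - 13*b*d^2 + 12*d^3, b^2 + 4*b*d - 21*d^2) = b - 3*d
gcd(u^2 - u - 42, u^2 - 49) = u - 7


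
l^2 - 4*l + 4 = (l - 2)^2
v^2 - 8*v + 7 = (v - 7)*(v - 1)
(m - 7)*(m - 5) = m^2 - 12*m + 35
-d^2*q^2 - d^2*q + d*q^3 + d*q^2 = q*(-d + q)*(d*q + d)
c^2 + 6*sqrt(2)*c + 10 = (c + sqrt(2))*(c + 5*sqrt(2))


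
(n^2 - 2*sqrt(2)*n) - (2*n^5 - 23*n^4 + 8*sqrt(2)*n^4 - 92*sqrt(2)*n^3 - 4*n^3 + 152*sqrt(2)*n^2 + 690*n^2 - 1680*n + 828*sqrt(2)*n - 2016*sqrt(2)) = -2*n^5 - 8*sqrt(2)*n^4 + 23*n^4 + 4*n^3 + 92*sqrt(2)*n^3 - 689*n^2 - 152*sqrt(2)*n^2 - 830*sqrt(2)*n + 1680*n + 2016*sqrt(2)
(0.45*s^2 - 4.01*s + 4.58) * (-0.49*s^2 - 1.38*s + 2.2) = -0.2205*s^4 + 1.3439*s^3 + 4.2796*s^2 - 15.1424*s + 10.076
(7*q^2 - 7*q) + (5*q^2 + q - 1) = 12*q^2 - 6*q - 1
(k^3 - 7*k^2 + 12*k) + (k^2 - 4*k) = k^3 - 6*k^2 + 8*k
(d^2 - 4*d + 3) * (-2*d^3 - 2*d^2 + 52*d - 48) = -2*d^5 + 6*d^4 + 54*d^3 - 262*d^2 + 348*d - 144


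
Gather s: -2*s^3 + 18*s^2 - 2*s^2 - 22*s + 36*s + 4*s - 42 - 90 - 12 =-2*s^3 + 16*s^2 + 18*s - 144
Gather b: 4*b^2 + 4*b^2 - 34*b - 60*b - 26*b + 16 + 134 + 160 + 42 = 8*b^2 - 120*b + 352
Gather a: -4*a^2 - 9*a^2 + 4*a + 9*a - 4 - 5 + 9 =-13*a^2 + 13*a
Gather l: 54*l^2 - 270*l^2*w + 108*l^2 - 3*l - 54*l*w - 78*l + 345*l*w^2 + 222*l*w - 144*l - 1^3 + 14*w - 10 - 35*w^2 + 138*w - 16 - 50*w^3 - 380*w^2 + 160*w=l^2*(162 - 270*w) + l*(345*w^2 + 168*w - 225) - 50*w^3 - 415*w^2 + 312*w - 27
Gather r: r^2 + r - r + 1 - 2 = r^2 - 1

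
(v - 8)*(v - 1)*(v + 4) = v^3 - 5*v^2 - 28*v + 32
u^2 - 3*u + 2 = (u - 2)*(u - 1)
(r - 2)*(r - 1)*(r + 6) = r^3 + 3*r^2 - 16*r + 12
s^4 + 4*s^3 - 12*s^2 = s^2*(s - 2)*(s + 6)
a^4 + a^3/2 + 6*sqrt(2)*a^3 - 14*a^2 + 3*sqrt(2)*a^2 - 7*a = a*(a + 1/2)*(a - sqrt(2))*(a + 7*sqrt(2))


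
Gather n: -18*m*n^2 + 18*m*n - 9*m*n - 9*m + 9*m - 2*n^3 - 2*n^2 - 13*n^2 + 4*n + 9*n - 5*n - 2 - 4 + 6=-2*n^3 + n^2*(-18*m - 15) + n*(9*m + 8)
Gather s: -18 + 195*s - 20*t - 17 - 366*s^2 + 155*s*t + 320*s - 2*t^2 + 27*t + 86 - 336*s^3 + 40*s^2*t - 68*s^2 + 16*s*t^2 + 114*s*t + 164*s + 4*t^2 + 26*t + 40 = -336*s^3 + s^2*(40*t - 434) + s*(16*t^2 + 269*t + 679) + 2*t^2 + 33*t + 91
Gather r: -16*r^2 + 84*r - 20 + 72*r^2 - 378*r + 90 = 56*r^2 - 294*r + 70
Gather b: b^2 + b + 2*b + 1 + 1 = b^2 + 3*b + 2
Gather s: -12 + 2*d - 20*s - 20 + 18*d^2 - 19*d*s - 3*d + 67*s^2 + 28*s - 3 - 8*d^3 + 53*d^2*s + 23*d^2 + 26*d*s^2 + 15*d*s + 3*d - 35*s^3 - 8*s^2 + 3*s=-8*d^3 + 41*d^2 + 2*d - 35*s^3 + s^2*(26*d + 59) + s*(53*d^2 - 4*d + 11) - 35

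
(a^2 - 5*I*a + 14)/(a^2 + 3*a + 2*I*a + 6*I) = (a - 7*I)/(a + 3)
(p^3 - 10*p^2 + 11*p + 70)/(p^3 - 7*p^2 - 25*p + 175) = (p + 2)/(p + 5)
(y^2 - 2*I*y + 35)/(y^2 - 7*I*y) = (y + 5*I)/y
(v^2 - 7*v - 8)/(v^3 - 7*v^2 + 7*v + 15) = (v - 8)/(v^2 - 8*v + 15)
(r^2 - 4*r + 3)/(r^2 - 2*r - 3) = (r - 1)/(r + 1)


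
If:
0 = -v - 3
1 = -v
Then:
No Solution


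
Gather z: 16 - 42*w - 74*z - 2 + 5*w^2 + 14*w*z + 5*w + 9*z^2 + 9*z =5*w^2 - 37*w + 9*z^2 + z*(14*w - 65) + 14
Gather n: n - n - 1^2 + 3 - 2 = 0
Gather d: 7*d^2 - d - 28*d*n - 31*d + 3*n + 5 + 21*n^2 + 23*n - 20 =7*d^2 + d*(-28*n - 32) + 21*n^2 + 26*n - 15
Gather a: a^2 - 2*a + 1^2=a^2 - 2*a + 1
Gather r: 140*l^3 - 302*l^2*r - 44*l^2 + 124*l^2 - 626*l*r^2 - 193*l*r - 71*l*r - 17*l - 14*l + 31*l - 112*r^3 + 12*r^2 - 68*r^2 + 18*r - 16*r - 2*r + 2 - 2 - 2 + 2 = 140*l^3 + 80*l^2 - 112*r^3 + r^2*(-626*l - 56) + r*(-302*l^2 - 264*l)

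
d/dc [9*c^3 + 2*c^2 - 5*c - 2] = 27*c^2 + 4*c - 5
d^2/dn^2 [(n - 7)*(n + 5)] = 2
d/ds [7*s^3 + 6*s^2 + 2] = 3*s*(7*s + 4)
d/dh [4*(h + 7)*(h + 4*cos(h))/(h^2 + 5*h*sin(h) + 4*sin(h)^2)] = 4*(-(h + 7)*(h + 4*cos(h))*(5*h*cos(h) + 2*h + 5*sin(h) + 4*sin(2*h)) + (h - (h + 7)*(4*sin(h) - 1) + 4*cos(h))*(h^2 + 5*h*sin(h) + 4*sin(h)^2))/((h + sin(h))^2*(h + 4*sin(h))^2)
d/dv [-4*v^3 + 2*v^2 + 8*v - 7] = -12*v^2 + 4*v + 8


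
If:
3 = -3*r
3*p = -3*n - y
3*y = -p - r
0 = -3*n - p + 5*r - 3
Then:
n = -21/5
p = 23/5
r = -1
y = -6/5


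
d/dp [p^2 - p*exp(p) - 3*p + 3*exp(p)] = -p*exp(p) + 2*p + 2*exp(p) - 3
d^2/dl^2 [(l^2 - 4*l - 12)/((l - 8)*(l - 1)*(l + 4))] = 2*(l^6 - 12*l^5 + 72*l^4 - 96*l^3 + 1356*l^2 - 5808*l - 13888)/(l^9 - 15*l^8 - 9*l^7 + 811*l^6 - 708*l^5 - 14736*l^4 + 8000*l^3 + 59904*l^2 - 86016*l + 32768)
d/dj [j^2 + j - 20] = 2*j + 1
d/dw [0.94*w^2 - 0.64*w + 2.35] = 1.88*w - 0.64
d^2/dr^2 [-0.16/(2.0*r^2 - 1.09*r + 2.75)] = (1.28*r^2 - 0.6976*r - 0.16*(4.0*r - 1.09)*(8.0*r - 2.18) + 1.76)/(2.0*r^2 - 1.09*r + 2.75)^3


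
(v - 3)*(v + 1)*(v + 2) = v^3 - 7*v - 6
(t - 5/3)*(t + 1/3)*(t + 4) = t^3 + 8*t^2/3 - 53*t/9 - 20/9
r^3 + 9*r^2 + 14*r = r*(r + 2)*(r + 7)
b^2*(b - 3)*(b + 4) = b^4 + b^3 - 12*b^2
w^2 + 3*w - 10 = (w - 2)*(w + 5)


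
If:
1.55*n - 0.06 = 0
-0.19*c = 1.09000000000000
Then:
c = -5.74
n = 0.04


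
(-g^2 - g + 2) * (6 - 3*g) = 3*g^3 - 3*g^2 - 12*g + 12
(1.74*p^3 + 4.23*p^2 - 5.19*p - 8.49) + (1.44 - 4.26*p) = 1.74*p^3 + 4.23*p^2 - 9.45*p - 7.05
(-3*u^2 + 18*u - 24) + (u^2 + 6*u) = -2*u^2 + 24*u - 24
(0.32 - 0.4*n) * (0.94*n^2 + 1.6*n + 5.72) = -0.376*n^3 - 0.3392*n^2 - 1.776*n + 1.8304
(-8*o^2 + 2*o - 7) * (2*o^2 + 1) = -16*o^4 + 4*o^3 - 22*o^2 + 2*o - 7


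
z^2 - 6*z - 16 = (z - 8)*(z + 2)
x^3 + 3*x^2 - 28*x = x*(x - 4)*(x + 7)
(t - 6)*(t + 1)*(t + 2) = t^3 - 3*t^2 - 16*t - 12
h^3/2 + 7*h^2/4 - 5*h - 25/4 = (h/2 + 1/2)*(h - 5/2)*(h + 5)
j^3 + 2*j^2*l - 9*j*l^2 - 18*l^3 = (j - 3*l)*(j + 2*l)*(j + 3*l)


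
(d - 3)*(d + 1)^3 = d^4 - 6*d^2 - 8*d - 3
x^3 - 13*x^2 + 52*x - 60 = (x - 6)*(x - 5)*(x - 2)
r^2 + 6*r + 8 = (r + 2)*(r + 4)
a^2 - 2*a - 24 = (a - 6)*(a + 4)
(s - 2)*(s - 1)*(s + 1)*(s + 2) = s^4 - 5*s^2 + 4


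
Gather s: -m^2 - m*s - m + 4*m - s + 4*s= -m^2 + 3*m + s*(3 - m)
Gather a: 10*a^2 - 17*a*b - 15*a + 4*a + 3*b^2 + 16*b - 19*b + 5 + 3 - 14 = 10*a^2 + a*(-17*b - 11) + 3*b^2 - 3*b - 6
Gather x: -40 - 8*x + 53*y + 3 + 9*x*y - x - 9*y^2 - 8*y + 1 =x*(9*y - 9) - 9*y^2 + 45*y - 36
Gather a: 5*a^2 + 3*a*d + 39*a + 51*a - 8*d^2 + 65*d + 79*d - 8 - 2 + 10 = 5*a^2 + a*(3*d + 90) - 8*d^2 + 144*d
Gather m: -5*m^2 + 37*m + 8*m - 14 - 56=-5*m^2 + 45*m - 70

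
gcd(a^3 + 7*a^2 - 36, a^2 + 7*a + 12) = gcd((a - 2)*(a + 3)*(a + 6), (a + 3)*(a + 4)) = a + 3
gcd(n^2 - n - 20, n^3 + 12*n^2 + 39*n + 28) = n + 4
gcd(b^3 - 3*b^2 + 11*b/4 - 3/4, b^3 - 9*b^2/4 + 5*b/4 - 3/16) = b^2 - 2*b + 3/4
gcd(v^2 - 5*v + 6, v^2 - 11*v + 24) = v - 3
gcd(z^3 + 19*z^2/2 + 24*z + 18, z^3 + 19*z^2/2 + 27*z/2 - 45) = z + 6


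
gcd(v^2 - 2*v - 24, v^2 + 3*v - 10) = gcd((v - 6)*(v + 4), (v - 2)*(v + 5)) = 1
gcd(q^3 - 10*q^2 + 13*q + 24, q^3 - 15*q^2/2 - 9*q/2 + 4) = q^2 - 7*q - 8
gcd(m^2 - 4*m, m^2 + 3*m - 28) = m - 4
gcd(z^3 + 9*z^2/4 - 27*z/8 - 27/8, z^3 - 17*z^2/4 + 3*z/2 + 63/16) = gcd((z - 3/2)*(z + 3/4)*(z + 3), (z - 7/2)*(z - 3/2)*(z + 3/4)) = z^2 - 3*z/4 - 9/8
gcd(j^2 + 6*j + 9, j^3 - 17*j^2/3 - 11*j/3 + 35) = 1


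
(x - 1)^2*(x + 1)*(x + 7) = x^4 + 6*x^3 - 8*x^2 - 6*x + 7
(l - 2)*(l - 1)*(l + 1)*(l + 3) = l^4 + l^3 - 7*l^2 - l + 6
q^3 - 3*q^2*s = q^2*(q - 3*s)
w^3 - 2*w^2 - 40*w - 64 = (w - 8)*(w + 2)*(w + 4)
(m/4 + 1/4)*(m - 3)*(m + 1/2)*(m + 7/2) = m^4/4 + m^3/2 - 37*m^2/16 - 31*m/8 - 21/16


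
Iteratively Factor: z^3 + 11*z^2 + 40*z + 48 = (z + 3)*(z^2 + 8*z + 16) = (z + 3)*(z + 4)*(z + 4)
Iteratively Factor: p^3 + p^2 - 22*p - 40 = (p + 4)*(p^2 - 3*p - 10) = (p - 5)*(p + 4)*(p + 2)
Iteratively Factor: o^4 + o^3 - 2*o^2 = (o - 1)*(o^3 + 2*o^2) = o*(o - 1)*(o^2 + 2*o) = o^2*(o - 1)*(o + 2)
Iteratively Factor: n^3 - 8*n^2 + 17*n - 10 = (n - 2)*(n^2 - 6*n + 5) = (n - 5)*(n - 2)*(n - 1)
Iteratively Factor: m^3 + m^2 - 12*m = (m - 3)*(m^2 + 4*m) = m*(m - 3)*(m + 4)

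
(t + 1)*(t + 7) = t^2 + 8*t + 7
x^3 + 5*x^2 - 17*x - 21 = (x - 3)*(x + 1)*(x + 7)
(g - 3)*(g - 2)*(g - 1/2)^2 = g^4 - 6*g^3 + 45*g^2/4 - 29*g/4 + 3/2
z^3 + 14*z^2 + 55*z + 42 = (z + 1)*(z + 6)*(z + 7)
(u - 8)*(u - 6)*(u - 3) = u^3 - 17*u^2 + 90*u - 144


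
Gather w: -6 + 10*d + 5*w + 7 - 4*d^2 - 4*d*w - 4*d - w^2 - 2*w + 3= -4*d^2 + 6*d - w^2 + w*(3 - 4*d) + 4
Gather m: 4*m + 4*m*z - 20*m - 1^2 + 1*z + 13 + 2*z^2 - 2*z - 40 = m*(4*z - 16) + 2*z^2 - z - 28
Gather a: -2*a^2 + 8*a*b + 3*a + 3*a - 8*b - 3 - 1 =-2*a^2 + a*(8*b + 6) - 8*b - 4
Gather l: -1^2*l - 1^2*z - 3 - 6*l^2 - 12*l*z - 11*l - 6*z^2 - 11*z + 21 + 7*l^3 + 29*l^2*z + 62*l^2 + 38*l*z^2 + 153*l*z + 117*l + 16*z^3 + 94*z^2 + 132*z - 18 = 7*l^3 + l^2*(29*z + 56) + l*(38*z^2 + 141*z + 105) + 16*z^3 + 88*z^2 + 120*z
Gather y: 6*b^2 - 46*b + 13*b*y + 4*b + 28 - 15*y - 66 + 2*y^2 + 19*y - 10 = 6*b^2 - 42*b + 2*y^2 + y*(13*b + 4) - 48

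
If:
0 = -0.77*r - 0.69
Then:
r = -0.90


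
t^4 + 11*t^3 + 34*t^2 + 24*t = t*(t + 1)*(t + 4)*(t + 6)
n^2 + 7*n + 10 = (n + 2)*(n + 5)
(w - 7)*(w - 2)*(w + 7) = w^3 - 2*w^2 - 49*w + 98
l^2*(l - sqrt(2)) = l^3 - sqrt(2)*l^2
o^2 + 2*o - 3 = (o - 1)*(o + 3)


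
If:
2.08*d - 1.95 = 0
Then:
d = 0.94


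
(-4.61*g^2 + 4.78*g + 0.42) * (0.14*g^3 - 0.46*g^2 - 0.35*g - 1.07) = -0.6454*g^5 + 2.7898*g^4 - 0.5265*g^3 + 3.0665*g^2 - 5.2616*g - 0.4494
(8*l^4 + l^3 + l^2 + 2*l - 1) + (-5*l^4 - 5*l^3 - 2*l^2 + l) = 3*l^4 - 4*l^3 - l^2 + 3*l - 1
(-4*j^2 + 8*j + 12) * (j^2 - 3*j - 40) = -4*j^4 + 20*j^3 + 148*j^2 - 356*j - 480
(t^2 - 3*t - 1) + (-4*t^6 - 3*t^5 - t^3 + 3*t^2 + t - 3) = -4*t^6 - 3*t^5 - t^3 + 4*t^2 - 2*t - 4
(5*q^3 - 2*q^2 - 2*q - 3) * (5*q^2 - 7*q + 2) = 25*q^5 - 45*q^4 + 14*q^3 - 5*q^2 + 17*q - 6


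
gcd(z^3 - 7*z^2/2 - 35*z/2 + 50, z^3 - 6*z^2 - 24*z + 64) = z + 4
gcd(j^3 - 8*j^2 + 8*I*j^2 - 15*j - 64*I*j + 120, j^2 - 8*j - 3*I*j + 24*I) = j - 8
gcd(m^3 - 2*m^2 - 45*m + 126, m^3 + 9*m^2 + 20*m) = 1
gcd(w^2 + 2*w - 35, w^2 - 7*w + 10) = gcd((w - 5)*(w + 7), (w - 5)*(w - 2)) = w - 5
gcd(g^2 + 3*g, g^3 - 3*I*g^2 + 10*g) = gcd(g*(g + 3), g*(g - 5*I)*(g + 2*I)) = g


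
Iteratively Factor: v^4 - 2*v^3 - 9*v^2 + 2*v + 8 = (v + 2)*(v^3 - 4*v^2 - v + 4) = (v - 4)*(v + 2)*(v^2 - 1) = (v - 4)*(v + 1)*(v + 2)*(v - 1)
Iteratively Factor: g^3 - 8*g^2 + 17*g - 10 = (g - 5)*(g^2 - 3*g + 2) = (g - 5)*(g - 2)*(g - 1)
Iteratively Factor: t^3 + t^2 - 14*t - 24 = (t + 3)*(t^2 - 2*t - 8) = (t - 4)*(t + 3)*(t + 2)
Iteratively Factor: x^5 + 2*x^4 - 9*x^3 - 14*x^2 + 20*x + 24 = (x - 2)*(x^4 + 4*x^3 - x^2 - 16*x - 12) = (x - 2)*(x + 2)*(x^3 + 2*x^2 - 5*x - 6) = (x - 2)*(x + 2)*(x + 3)*(x^2 - x - 2) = (x - 2)*(x + 1)*(x + 2)*(x + 3)*(x - 2)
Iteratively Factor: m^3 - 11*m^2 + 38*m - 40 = (m - 4)*(m^2 - 7*m + 10) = (m - 5)*(m - 4)*(m - 2)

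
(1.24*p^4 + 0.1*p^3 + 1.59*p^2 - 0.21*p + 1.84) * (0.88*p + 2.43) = 1.0912*p^5 + 3.1012*p^4 + 1.6422*p^3 + 3.6789*p^2 + 1.1089*p + 4.4712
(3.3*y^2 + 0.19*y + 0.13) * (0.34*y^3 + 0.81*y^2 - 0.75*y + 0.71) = 1.122*y^5 + 2.7376*y^4 - 2.2769*y^3 + 2.3058*y^2 + 0.0374*y + 0.0923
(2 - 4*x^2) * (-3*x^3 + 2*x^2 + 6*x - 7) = 12*x^5 - 8*x^4 - 30*x^3 + 32*x^2 + 12*x - 14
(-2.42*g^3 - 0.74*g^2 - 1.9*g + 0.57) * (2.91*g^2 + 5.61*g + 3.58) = -7.0422*g^5 - 15.7296*g^4 - 18.344*g^3 - 11.6495*g^2 - 3.6043*g + 2.0406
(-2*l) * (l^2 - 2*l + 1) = -2*l^3 + 4*l^2 - 2*l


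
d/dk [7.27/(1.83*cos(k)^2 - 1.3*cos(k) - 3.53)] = (26.6082*cos(k) - 9.451)*sin(k)/(-1.83*cos(k)^2 + 1.3*cos(k) + 3.53)^2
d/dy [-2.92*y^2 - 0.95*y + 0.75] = -5.84*y - 0.95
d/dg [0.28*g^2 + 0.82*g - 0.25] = 0.56*g + 0.82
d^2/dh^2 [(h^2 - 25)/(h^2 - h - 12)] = 2*(h^3 - 39*h^2 + 75*h - 181)/(h^6 - 3*h^5 - 33*h^4 + 71*h^3 + 396*h^2 - 432*h - 1728)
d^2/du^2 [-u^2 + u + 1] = -2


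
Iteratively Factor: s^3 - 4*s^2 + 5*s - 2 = (s - 1)*(s^2 - 3*s + 2) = (s - 1)^2*(s - 2)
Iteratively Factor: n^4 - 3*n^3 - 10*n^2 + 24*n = (n + 3)*(n^3 - 6*n^2 + 8*n) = (n - 2)*(n + 3)*(n^2 - 4*n) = (n - 4)*(n - 2)*(n + 3)*(n)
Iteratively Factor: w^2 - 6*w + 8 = (w - 4)*(w - 2)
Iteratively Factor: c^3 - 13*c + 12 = (c - 3)*(c^2 + 3*c - 4) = (c - 3)*(c - 1)*(c + 4)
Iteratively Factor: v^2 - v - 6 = (v - 3)*(v + 2)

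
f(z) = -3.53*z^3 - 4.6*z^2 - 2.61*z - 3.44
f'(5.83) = -416.19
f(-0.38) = -2.92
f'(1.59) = -44.01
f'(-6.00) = -328.65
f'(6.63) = -529.11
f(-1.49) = 1.91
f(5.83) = -874.49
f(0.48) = -6.14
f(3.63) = -242.38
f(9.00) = -2972.90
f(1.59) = -33.41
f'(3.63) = -175.55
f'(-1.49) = -12.41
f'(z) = -10.59*z^2 - 9.2*z - 2.61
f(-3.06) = 62.62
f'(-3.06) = -73.62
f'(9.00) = -943.20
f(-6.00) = 609.10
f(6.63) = -1251.71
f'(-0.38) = -0.64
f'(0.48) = -9.47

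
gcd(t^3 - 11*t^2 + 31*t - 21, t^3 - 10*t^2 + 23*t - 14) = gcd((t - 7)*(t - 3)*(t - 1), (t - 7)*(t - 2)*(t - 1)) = t^2 - 8*t + 7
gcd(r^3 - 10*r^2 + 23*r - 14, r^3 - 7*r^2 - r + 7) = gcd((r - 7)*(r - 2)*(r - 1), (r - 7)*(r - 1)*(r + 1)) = r^2 - 8*r + 7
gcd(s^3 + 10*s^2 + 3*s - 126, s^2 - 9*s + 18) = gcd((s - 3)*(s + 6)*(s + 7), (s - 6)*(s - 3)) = s - 3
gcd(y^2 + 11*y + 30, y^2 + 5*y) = y + 5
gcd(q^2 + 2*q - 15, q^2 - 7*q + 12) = q - 3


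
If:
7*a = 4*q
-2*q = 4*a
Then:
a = 0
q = 0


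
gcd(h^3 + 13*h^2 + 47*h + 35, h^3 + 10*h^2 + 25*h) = h + 5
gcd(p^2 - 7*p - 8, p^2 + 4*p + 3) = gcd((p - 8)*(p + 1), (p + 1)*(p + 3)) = p + 1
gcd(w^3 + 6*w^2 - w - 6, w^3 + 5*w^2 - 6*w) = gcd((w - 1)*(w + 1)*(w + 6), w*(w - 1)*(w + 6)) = w^2 + 5*w - 6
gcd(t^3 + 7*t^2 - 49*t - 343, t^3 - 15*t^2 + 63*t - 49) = t - 7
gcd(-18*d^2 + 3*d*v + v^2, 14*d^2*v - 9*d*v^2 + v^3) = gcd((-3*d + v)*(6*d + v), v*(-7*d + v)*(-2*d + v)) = 1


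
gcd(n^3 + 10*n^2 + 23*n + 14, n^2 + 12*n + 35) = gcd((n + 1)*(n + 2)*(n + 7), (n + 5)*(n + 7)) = n + 7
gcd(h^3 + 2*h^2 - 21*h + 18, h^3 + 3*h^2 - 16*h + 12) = h^2 + 5*h - 6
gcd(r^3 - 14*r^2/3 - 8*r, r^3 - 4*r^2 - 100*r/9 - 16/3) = r^2 - 14*r/3 - 8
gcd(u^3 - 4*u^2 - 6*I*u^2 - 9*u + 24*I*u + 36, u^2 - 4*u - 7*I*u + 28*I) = u - 4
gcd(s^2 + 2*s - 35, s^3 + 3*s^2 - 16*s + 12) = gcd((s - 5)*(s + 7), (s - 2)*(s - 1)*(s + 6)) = 1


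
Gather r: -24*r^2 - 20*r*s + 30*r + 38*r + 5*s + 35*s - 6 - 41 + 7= -24*r^2 + r*(68 - 20*s) + 40*s - 40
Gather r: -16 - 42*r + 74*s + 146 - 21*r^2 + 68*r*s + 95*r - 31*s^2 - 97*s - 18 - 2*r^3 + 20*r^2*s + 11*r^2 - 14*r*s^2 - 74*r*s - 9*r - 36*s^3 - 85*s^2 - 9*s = -2*r^3 + r^2*(20*s - 10) + r*(-14*s^2 - 6*s + 44) - 36*s^3 - 116*s^2 - 32*s + 112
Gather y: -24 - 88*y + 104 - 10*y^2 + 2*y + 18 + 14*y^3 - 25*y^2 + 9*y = 14*y^3 - 35*y^2 - 77*y + 98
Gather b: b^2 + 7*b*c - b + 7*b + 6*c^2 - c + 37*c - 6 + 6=b^2 + b*(7*c + 6) + 6*c^2 + 36*c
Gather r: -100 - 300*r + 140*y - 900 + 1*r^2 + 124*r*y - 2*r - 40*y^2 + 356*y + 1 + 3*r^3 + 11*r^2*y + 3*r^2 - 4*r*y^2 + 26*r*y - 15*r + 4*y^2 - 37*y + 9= 3*r^3 + r^2*(11*y + 4) + r*(-4*y^2 + 150*y - 317) - 36*y^2 + 459*y - 990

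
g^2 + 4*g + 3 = (g + 1)*(g + 3)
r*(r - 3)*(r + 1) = r^3 - 2*r^2 - 3*r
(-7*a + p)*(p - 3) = -7*a*p + 21*a + p^2 - 3*p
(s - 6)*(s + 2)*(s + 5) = s^3 + s^2 - 32*s - 60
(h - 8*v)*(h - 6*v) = h^2 - 14*h*v + 48*v^2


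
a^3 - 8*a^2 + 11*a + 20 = (a - 5)*(a - 4)*(a + 1)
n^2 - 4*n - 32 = (n - 8)*(n + 4)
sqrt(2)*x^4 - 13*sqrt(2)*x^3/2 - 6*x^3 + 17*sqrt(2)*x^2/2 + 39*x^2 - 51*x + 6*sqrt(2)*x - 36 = (x - 4)*(x - 3)*(x - 3*sqrt(2))*(sqrt(2)*x + sqrt(2)/2)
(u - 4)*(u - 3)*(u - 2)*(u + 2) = u^4 - 7*u^3 + 8*u^2 + 28*u - 48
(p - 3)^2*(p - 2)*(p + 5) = p^4 - 3*p^3 - 19*p^2 + 87*p - 90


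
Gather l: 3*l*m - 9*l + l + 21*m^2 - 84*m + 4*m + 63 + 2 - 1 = l*(3*m - 8) + 21*m^2 - 80*m + 64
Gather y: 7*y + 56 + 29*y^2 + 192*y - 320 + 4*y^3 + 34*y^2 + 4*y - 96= 4*y^3 + 63*y^2 + 203*y - 360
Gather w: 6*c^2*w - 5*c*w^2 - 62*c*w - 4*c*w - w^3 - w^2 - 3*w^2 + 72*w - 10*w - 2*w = -w^3 + w^2*(-5*c - 4) + w*(6*c^2 - 66*c + 60)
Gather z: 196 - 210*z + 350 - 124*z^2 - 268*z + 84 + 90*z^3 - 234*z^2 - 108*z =90*z^3 - 358*z^2 - 586*z + 630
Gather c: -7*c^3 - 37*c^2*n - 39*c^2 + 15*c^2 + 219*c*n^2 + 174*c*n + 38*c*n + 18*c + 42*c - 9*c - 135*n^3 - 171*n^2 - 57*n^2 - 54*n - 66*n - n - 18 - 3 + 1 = -7*c^3 + c^2*(-37*n - 24) + c*(219*n^2 + 212*n + 51) - 135*n^3 - 228*n^2 - 121*n - 20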